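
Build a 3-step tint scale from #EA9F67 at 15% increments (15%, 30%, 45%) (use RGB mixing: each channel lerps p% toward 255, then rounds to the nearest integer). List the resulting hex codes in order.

#EDAD7E, #F0BC95, #F3CAAB

#EA9F67 is rgb(234, 159, 103).
15%: (234 + 3.15 = 237.15→237, 159 + 14.4 = 173.4→173, 103 + 22.8 = 125.8→126) → #EDAD7E
30%: (234 + 6.3 = 240.3→240, 159 + 28.8 = 187.8→188, 103 + 45.6 = 148.6→149) → #F0BC95
45%: (234 + 9.45 = 243.45→243, 159 + 43.2 = 202.2→202, 103 + 68.4 = 171.4→171) → #F3CAAB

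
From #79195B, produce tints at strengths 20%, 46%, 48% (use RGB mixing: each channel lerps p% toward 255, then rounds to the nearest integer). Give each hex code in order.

#79195B is rgb(121, 25, 91).
20%: (121 + 26.8 = 147.8→148, 25 + 46 = 71→71, 91 + 32.8 = 123.8→124) → #94477C
46%: (121 + 61.64 = 182.64→183, 25 + 105.8 = 130.8→131, 91 + 75.44 = 166.44→166) → #B783A6
48%: (121 + 64.32 = 185.32→185, 25 + 110.4 = 135.4→135, 91 + 78.72 = 169.72→170) → #B987AA

#94477C, #B783A6, #B987AA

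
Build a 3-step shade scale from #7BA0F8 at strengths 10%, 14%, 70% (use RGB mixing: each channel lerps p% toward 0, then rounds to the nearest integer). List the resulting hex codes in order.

#6F90DF, #6A8AD5, #25304A

#7BA0F8 is rgb(123, 160, 248).
10%: (123 − 12.3 = 110.7→111, 160 − 16 = 144→144, 248 − 24.8 = 223.2→223) → #6F90DF
14%: (123 − 17.22 = 105.78→106, 160 − 22.4 = 137.6→138, 248 − 34.72 = 213.28→213) → #6A8AD5
70%: (123 − 86.1 = 36.9→37, 160 − 112 = 48→48, 248 − 173.6 = 74.4→74) → #25304A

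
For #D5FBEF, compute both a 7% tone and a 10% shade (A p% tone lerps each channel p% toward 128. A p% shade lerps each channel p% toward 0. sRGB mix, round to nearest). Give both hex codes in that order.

#D5FBEF is rgb(213, 251, 239).
7% tone:
  R: 213 − 5.95 = 207.05 → 207
  G: 251 − 8.61 = 242.39 → 242
  B: 239 + 0.07×(128−239) = 239 − 7.77 = 231.23 → 231
  → #CFF2E7
10% shade:
  R: 213 − 21.3 = 191.7 → 192
  G: 251 − 25.1 = 225.9 → 226
  B: 239 − 23.9 = 215.1 → 215
  → #C0E2D7

#CFF2E7, #C0E2D7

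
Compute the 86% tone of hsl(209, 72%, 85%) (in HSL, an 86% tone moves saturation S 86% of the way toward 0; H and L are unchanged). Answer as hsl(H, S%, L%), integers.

S moves 86% from 72 toward 0: 72 − 61.92 = 10.08 → 10.
H and L are unchanged.

hsl(209, 10%, 85%)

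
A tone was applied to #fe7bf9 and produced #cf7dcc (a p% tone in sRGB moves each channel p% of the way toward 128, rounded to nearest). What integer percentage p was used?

37%

#fe7bf9 is rgb(254, 123, 249); #cf7dcc is rgb(207, 125, 204).
On the R channel (widest range): 207 ≈ 254 + (p/100)(128 − 254), so p ≈ 100×(207 − 254)/(128 − 254) = -4700/-126 = 37.30.
p = 37 reproduces all three channels after rounding.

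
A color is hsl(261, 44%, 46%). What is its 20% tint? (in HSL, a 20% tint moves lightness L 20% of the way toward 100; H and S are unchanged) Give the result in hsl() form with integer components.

hsl(261, 44%, 57%)

L moves 20% from 46 toward 100: 46 + 10.8 = 56.8 → 57.
H and S are unchanged.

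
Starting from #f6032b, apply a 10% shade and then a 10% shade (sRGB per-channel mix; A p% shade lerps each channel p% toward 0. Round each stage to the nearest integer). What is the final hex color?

#f6032b is rgb(246, 3, 43).
Per channel, c → c + 0.1(0 − c):
  R: 246 − 24.6 = 221.4 → 221
  G: 3 + 0.1×(0−3) = 3 − 0.3 = 2.7 → 3
  B: 43 + 0.1×(0−43) = 43 − 4.3 = 38.7 → 39
After the shade: rgb(221, 3, 39) = #dd0327.
A 10% shade moves each channel 10% toward 0:
  R: 221 + 0.1×(0−221) = 221 − 22.1 = 198.9 → 199
  G: 3 − 0.3 = 2.7 → 3
  B: 39 + 0.1×(0−39) = 39 − 3.9 = 35.1 → 35
rgb(199, 3, 35) = #c70323.

#c70323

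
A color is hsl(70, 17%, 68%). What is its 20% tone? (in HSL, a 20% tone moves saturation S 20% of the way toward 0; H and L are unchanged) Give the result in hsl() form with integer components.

S moves 20% from 17 toward 0: 17 − 3.4 = 13.6 → 14.
H and L are unchanged.

hsl(70, 14%, 68%)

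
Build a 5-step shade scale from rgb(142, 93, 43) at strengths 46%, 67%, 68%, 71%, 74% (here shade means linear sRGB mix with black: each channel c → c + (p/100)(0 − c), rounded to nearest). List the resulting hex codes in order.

46%: (142 − 65.32 = 76.68→77, 93 − 42.78 = 50.22→50, 43 − 19.78 = 23.22→23) → #4D3217
67%: (142 − 95.14 = 46.86→47, 93 − 62.31 = 30.69→31, 43 − 28.81 = 14.19→14) → #2F1F0E
68%: (142 − 96.56 = 45.44→45, 93 − 63.24 = 29.76→30, 43 − 29.24 = 13.76→14) → #2D1E0E
71%: (142 − 100.82 = 41.18→41, 93 − 66.03 = 26.97→27, 43 − 30.53 = 12.47→12) → #291B0C
74%: (142 − 105.08 = 36.92→37, 93 − 68.82 = 24.18→24, 43 − 31.82 = 11.18→11) → #25180B

#4D3217, #2F1F0E, #2D1E0E, #291B0C, #25180B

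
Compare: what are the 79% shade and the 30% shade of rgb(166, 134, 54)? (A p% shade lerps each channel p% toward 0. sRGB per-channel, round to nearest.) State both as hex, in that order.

#231C0B, #745E26

79% shade:
  R: 166 + 0.79×(0−166) = 166 − 131.14 = 34.86 → 35
  G: 134 + 0.79×(0−134) = 134 − 105.86 = 28.14 → 28
  B: 54 + 0.79×(0−54) = 54 − 42.66 = 11.34 → 11
  → #231C0B
30% shade:
  R: 166 + 0.3×(0−166) = 166 − 49.8 = 116.2 → 116
  G: 134 + 0.3×(0−134) = 134 − 40.2 = 93.8 → 94
  B: 54 − 16.2 = 37.8 → 38
  → #745E26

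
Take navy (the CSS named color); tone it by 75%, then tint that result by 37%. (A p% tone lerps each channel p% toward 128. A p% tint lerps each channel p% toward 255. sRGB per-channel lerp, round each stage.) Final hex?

#9B9BAF

CSS navy is rgb(0, 0, 128).
Lerp each channel 75% toward 128:
  R: 0 + 0.75×(128−0) = 0 + 96 = 96 → 96
  G: 0 + 96 = 96 → 96
  B: 128 + 0 = 128 → 128
After the tone: rgb(96, 96, 128) = #606080.
Per channel, c → c + 0.37(255 − c):
  R: 96 + 0.37×(255−96) = 96 + 58.83 = 154.83 → 155
  G: 96 + 0.37×(255−96) = 96 + 58.83 = 154.83 → 155
  B: 128 + 0.37×(255−128) = 128 + 46.99 = 174.99 → 175
rgb(155, 155, 175) = #9B9BAF.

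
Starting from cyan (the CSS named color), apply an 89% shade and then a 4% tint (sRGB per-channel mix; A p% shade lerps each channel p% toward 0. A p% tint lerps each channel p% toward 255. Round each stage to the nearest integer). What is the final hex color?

CSS cyan is rgb(0, 255, 255).
Lerp each channel 89% toward 0:
  R: 0 + 0.89×(0−0) = 0 + 0 = 0 → 0
  G: 255 + 0.89×(0−255) = 255 − 226.95 = 28.05 → 28
  B: 255 + 0.89×(0−255) = 255 − 226.95 = 28.05 → 28
After the shade: rgb(0, 28, 28) = #001C1C.
Lerp each channel 4% toward 255:
  R: 0 + 10.2 = 10.2 → 10
  G: 28 + 9.08 = 37.08 → 37
  B: 28 + 0.04×(255−28) = 28 + 9.08 = 37.08 → 37
rgb(10, 37, 37) = #0A2525.

#0A2525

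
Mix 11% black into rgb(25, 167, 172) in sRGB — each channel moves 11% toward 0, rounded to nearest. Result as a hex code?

#169599

Per channel, c → c + 0.11(0 − c):
  R: 25 + 0.11×(0−25) = 25 − 2.75 = 22.25 → 22
  G: 167 + 0.11×(0−167) = 167 − 18.37 = 148.63 → 149
  B: 172 − 18.92 = 153.08 → 153
rgb(22, 149, 153) = #169599.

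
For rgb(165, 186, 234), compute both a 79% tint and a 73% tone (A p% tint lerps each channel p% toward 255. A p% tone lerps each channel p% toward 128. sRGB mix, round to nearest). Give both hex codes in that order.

#ECF1FB, #8A909D

79% tint:
  R: 165 + 71.1 = 236.1 → 236
  G: 186 + 0.79×(255−186) = 186 + 54.51 = 240.51 → 241
  B: 234 + 16.59 = 250.59 → 251
  → #ECF1FB
73% tone:
  R: 165 + 0.73×(128−165) = 165 − 27.01 = 137.99 → 138
  G: 186 + 0.73×(128−186) = 186 − 42.34 = 143.66 → 144
  B: 234 + 0.73×(128−234) = 234 − 77.38 = 156.62 → 157
  → #8A909D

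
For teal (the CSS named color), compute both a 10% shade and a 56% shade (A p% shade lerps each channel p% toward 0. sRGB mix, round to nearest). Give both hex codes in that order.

#007373, #003838

CSS teal is rgb(0, 128, 128).
10% shade:
  R: 0 + 0.1×(0−0) = 0 + 0 = 0 → 0
  G: 128 + 0.1×(0−128) = 128 − 12.8 = 115.2 → 115
  B: 128 + 0.1×(0−128) = 128 − 12.8 = 115.2 → 115
  → #007373
56% shade:
  R: 0 + 0.56×(0−0) = 0 + 0 = 0 → 0
  G: 128 − 71.68 = 56.32 → 56
  B: 128 + 0.56×(0−128) = 128 − 71.68 = 56.32 → 56
  → #003838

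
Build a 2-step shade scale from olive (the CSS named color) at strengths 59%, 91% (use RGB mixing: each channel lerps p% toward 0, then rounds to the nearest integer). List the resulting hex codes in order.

CSS olive is rgb(128, 128, 0).
59%: (128 − 75.52 = 52.48→52, 128 − 75.52 = 52.48→52, 0→0) → #343400
91%: (128 − 116.48 = 11.52→12, 128 − 116.48 = 11.52→12, 0→0) → #0c0c00

#343400, #0c0c00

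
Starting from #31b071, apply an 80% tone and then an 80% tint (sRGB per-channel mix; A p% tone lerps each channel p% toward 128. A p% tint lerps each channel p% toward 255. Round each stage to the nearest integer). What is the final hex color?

#31b071 is rgb(49, 176, 113).
Lerp each channel 80% toward 128:
  R: 49 + 63.2 = 112.2 → 112
  G: 176 − 38.4 = 137.6 → 138
  B: 113 + 12 = 125 → 125
After the tone: rgb(112, 138, 125) = #708a7d.
Per channel, c → c + 0.8(255 − c):
  R: 112 + 0.8×(255−112) = 112 + 114.4 = 226.4 → 226
  G: 138 + 93.6 = 231.6 → 232
  B: 125 + 0.8×(255−125) = 125 + 104 = 229 → 229
rgb(226, 232, 229) = #e2e8e5.

#e2e8e5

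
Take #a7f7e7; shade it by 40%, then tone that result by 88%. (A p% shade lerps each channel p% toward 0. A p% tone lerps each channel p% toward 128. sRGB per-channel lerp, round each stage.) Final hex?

#a7f7e7 is rgb(167, 247, 231).
Per channel, c → c + 0.4(0 − c):
  R: 167 − 66.8 = 100.2 → 100
  G: 247 − 98.8 = 148.2 → 148
  B: 231 − 92.4 = 138.6 → 139
After the shade: rgb(100, 148, 139) = #64948b.
Lerp each channel 88% toward 128:
  R: 100 + 0.88×(128−100) = 100 + 24.64 = 124.64 → 125
  G: 148 + 0.88×(128−148) = 148 − 17.6 = 130.4 → 130
  B: 139 + 0.88×(128−139) = 139 − 9.68 = 129.32 → 129
rgb(125, 130, 129) = #7d8281.

#7d8281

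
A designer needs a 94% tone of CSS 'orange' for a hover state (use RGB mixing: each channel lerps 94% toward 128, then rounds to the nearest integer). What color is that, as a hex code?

CSS orange is rgb(255, 165, 0).
Per channel, c → c + 0.94(128 − c):
  R: 255 + 0.94×(128−255) = 255 − 119.38 = 135.62 → 136
  G: 165 + 0.94×(128−165) = 165 − 34.78 = 130.22 → 130
  B: 0 + 120.32 = 120.32 → 120
rgb(136, 130, 120) = #888278.

#888278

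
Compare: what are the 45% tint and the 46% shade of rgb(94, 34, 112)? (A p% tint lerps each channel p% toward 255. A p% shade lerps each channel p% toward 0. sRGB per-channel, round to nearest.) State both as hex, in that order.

#a685b0, #33123c

45% tint:
  R: 94 + 0.45×(255−94) = 94 + 72.45 = 166.45 → 166
  G: 34 + 0.45×(255−34) = 34 + 99.45 = 133.45 → 133
  B: 112 + 0.45×(255−112) = 112 + 64.35 = 176.35 → 176
  → #a685b0
46% shade:
  R: 94 − 43.24 = 50.76 → 51
  G: 34 − 15.64 = 18.36 → 18
  B: 112 − 51.52 = 60.48 → 60
  → #33123c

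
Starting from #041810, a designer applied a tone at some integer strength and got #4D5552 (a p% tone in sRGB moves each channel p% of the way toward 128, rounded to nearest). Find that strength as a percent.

59%

#041810 is rgb(4, 24, 16); #4D5552 is rgb(77, 85, 82).
On the R channel (widest range): 77 ≈ 4 + (p/100)(128 − 4), so p ≈ 100×(77 − 4)/(128 − 4) = 7300/124 = 58.87.
p = 59 reproduces all three channels after rounding.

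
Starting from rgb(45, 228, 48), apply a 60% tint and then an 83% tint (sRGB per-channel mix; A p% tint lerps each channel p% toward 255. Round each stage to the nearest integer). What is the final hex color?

A 60% tint moves each channel 60% toward 255:
  R: 45 + 0.6×(255−45) = 45 + 126 = 171 → 171
  G: 228 + 0.6×(255−228) = 228 + 16.2 = 244.2 → 244
  B: 48 + 124.2 = 172.2 → 172
After the tint: rgb(171, 244, 172) = #ABF4AC.
Lerp each channel 83% toward 255:
  R: 171 + 0.83×(255−171) = 171 + 69.72 = 240.72 → 241
  G: 244 + 0.83×(255−244) = 244 + 9.13 = 253.13 → 253
  B: 172 + 68.89 = 240.89 → 241
rgb(241, 253, 241) = #F1FDF1.

#F1FDF1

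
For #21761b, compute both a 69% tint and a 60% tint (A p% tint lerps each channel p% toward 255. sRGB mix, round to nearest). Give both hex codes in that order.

#bad5b8, #a6c8a4

#21761b is rgb(33, 118, 27).
69% tint:
  R: 33 + 0.69×(255−33) = 33 + 153.18 = 186.18 → 186
  G: 118 + 0.69×(255−118) = 118 + 94.53 = 212.53 → 213
  B: 27 + 0.69×(255−27) = 27 + 157.32 = 184.32 → 184
  → #bad5b8
60% tint:
  R: 33 + 0.6×(255−33) = 33 + 133.2 = 166.2 → 166
  G: 118 + 0.6×(255−118) = 118 + 82.2 = 200.2 → 200
  B: 27 + 0.6×(255−27) = 27 + 136.8 = 163.8 → 164
  → #a6c8a4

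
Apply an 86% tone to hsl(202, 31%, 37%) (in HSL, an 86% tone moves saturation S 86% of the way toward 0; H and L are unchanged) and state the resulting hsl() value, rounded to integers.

S moves 86% from 31 toward 0: 31 − 26.66 = 4.34 → 4.
H and L are unchanged.

hsl(202, 4%, 37%)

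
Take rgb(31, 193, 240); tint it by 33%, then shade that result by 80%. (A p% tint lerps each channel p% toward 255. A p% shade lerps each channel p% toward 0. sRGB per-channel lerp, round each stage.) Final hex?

#152B31

Lerp each channel 33% toward 255:
  R: 31 + 73.92 = 104.92 → 105
  G: 193 + 0.33×(255−193) = 193 + 20.46 = 213.46 → 213
  B: 240 + 0.33×(255−240) = 240 + 4.95 = 244.95 → 245
After the tint: rgb(105, 213, 245) = #69D5F5.
Lerp each channel 80% toward 0:
  R: 105 + 0.8×(0−105) = 105 − 84 = 21 → 21
  G: 213 + 0.8×(0−213) = 213 − 170.4 = 42.6 → 43
  B: 245 + 0.8×(0−245) = 245 − 196 = 49 → 49
rgb(21, 43, 49) = #152B31.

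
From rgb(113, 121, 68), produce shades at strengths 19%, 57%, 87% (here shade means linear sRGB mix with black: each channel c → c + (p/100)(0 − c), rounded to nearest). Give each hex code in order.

19%: (113 − 21.47 = 91.53→92, 121 − 22.99 = 98.01→98, 68 − 12.92 = 55.08→55) → #5C6237
57%: (113 − 64.41 = 48.59→49, 121 − 68.97 = 52.03→52, 68 − 38.76 = 29.24→29) → #31341D
87%: (113 − 98.31 = 14.69→15, 121 − 105.27 = 15.73→16, 68 − 59.16 = 8.84→9) → #0F1009

#5C6237, #31341D, #0F1009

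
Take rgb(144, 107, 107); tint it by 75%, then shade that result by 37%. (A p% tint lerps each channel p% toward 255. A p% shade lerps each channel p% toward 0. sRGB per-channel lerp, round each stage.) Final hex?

Per channel, c → c + 0.75(255 − c):
  R: 144 + 83.25 = 227.25 → 227
  G: 107 + 0.75×(255−107) = 107 + 111 = 218 → 218
  B: 107 + 111 = 218 → 218
After the tint: rgb(227, 218, 218) = #e3dada.
Per channel, c → c + 0.37(0 − c):
  R: 227 + 0.37×(0−227) = 227 − 83.99 = 143.01 → 143
  G: 218 + 0.37×(0−218) = 218 − 80.66 = 137.34 → 137
  B: 218 + 0.37×(0−218) = 218 − 80.66 = 137.34 → 137
rgb(143, 137, 137) = #8f8989.

#8f8989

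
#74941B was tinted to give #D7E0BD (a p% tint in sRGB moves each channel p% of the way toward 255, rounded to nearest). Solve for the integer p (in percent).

#74941B is rgb(116, 148, 27); #D7E0BD is rgb(215, 224, 189).
On the B channel (widest range): 189 ≈ 27 + (p/100)(255 − 27), so p ≈ 100×(189 − 27)/(255 − 27) = 16200/228 = 71.05.
p = 71 reproduces all three channels after rounding.

71%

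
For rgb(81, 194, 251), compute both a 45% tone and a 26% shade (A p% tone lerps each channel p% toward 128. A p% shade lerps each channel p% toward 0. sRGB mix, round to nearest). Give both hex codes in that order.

#66a4c4, #3c90ba

45% tone:
  R: 81 + 21.15 = 102.15 → 102
  G: 194 + 0.45×(128−194) = 194 − 29.7 = 164.3 → 164
  B: 251 + 0.45×(128−251) = 251 − 55.35 = 195.65 → 196
  → #66a4c4
26% shade:
  R: 81 + 0.26×(0−81) = 81 − 21.06 = 59.94 → 60
  G: 194 + 0.26×(0−194) = 194 − 50.44 = 143.56 → 144
  B: 251 + 0.26×(0−251) = 251 − 65.26 = 185.74 → 186
  → #3c90ba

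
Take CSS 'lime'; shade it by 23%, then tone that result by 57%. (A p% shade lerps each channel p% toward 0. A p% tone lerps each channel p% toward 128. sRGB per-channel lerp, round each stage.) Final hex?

#499d49

CSS lime is rgb(0, 255, 0).
Per channel, c → c + 0.23(0 − c):
  R: 0 + 0 = 0 → 0
  G: 255 − 58.65 = 196.35 → 196
  B: 0 + 0.23×(0−0) = 0 + 0 = 0 → 0
After the shade: rgb(0, 196, 0) = #00c400.
A 57% tone moves each channel 57% toward 128:
  R: 0 + 0.57×(128−0) = 0 + 72.96 = 72.96 → 73
  G: 196 + 0.57×(128−196) = 196 − 38.76 = 157.24 → 157
  B: 0 + 72.96 = 72.96 → 73
rgb(73, 157, 73) = #499d49.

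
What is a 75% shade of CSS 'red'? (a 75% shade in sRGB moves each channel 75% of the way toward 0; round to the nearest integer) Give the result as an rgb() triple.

CSS red is rgb(255, 0, 0).
Lerp each channel 75% toward 0:
  R: 255 + 0.75×(0−255) = 255 − 191.25 = 63.75 → 64
  G: 0 + 0.75×(0−0) = 0 + 0 = 0 → 0
  B: 0 + 0 = 0 → 0

rgb(64, 0, 0)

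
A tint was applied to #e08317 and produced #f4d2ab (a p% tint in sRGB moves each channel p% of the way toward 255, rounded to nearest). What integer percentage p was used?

#e08317 is rgb(224, 131, 23); #f4d2ab is rgb(244, 210, 171).
On the B channel (widest range): 171 ≈ 23 + (p/100)(255 − 23), so p ≈ 100×(171 − 23)/(255 − 23) = 14800/232 = 63.79.
p = 64 reproduces all three channels after rounding.

64%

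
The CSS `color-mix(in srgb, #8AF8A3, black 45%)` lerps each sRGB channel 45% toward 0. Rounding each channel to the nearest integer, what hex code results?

#4C885A

#8AF8A3 is rgb(138, 248, 163).
Per channel, c → c + 0.45(0 − c):
  R: 138 + 0.45×(0−138) = 138 − 62.1 = 75.9 → 76
  G: 248 − 111.6 = 136.4 → 136
  B: 163 + 0.45×(0−163) = 163 − 73.35 = 89.65 → 90
rgb(76, 136, 90) = #4C885A.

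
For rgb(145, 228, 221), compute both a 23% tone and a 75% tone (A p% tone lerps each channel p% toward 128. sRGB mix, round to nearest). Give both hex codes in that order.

23% tone:
  R: 145 − 3.91 = 141.09 → 141
  G: 228 + 0.23×(128−228) = 228 − 23 = 205 → 205
  B: 221 + 0.23×(128−221) = 221 − 21.39 = 199.61 → 200
  → #8dcdc8
75% tone:
  R: 145 − 12.75 = 132.25 → 132
  G: 228 − 75 = 153 → 153
  B: 221 + 0.75×(128−221) = 221 − 69.75 = 151.25 → 151
  → #849997

#8dcdc8, #849997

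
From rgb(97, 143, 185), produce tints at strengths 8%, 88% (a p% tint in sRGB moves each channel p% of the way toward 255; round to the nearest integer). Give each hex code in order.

8%: (97 + 12.64 = 109.64→110, 143 + 8.96 = 151.96→152, 185 + 5.6 = 190.6→191) → #6E98BF
88%: (97 + 139.04 = 236.04→236, 143 + 98.56 = 241.56→242, 185 + 61.6 = 246.6→247) → #ECF2F7

#6E98BF, #ECF2F7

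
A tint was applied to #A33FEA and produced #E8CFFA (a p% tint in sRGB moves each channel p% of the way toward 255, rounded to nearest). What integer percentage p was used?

75%

#A33FEA is rgb(163, 63, 234); #E8CFFA is rgb(232, 207, 250).
On the G channel (widest range): 207 ≈ 63 + (p/100)(255 − 63), so p ≈ 100×(207 − 63)/(255 − 63) = 14400/192 = 75.00.
p = 75 reproduces all three channels after rounding.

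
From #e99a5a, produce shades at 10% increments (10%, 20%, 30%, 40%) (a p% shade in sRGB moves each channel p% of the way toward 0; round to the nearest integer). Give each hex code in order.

#d28b51, #ba7b48, #a36c3f, #8c5c36

#e99a5a is rgb(233, 154, 90).
10%: (233 − 23.3 = 209.7→210, 154 − 15.4 = 138.6→139, 90 − 9 = 81→81) → #d28b51
20%: (233 − 46.6 = 186.4→186, 154 − 30.8 = 123.2→123, 90 − 18 = 72→72) → #ba7b48
30%: (233 − 69.9 = 163.1→163, 154 − 46.2 = 107.8→108, 90 − 27 = 63→63) → #a36c3f
40%: (233 − 93.2 = 139.8→140, 154 − 61.6 = 92.4→92, 90 − 36 = 54→54) → #8c5c36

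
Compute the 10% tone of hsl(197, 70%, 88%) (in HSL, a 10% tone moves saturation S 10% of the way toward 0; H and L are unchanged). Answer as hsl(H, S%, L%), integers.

hsl(197, 63%, 88%)

S moves 10% from 70 toward 0: 70 − 7 = 63 → 63.
H and L are unchanged.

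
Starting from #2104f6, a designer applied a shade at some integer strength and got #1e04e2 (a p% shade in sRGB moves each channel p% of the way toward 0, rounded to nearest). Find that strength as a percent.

#2104f6 is rgb(33, 4, 246); #1e04e2 is rgb(30, 4, 226).
On the B channel (widest range): 226 ≈ 246 + (p/100)(0 − 246), so p ≈ 100×(226 − 246)/(0 − 246) = -2000/-246 = 8.13.
p = 8 reproduces all three channels after rounding.

8%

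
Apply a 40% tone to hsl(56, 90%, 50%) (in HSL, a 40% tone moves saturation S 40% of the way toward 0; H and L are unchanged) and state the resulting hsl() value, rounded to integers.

S moves 40% from 90 toward 0: 90 − 36 = 54 → 54.
H and L are unchanged.

hsl(56, 54%, 50%)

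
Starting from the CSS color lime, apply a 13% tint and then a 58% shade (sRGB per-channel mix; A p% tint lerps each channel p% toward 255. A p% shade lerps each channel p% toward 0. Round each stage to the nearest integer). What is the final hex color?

CSS lime is rgb(0, 255, 0).
Lerp each channel 13% toward 255:
  R: 0 + 0.13×(255−0) = 0 + 33.15 = 33.15 → 33
  G: 255 + 0 = 255 → 255
  B: 0 + 33.15 = 33.15 → 33
After the tint: rgb(33, 255, 33) = #21FF21.
A 58% shade moves each channel 58% toward 0:
  R: 33 − 19.14 = 13.86 → 14
  G: 255 − 147.9 = 107.1 → 107
  B: 33 − 19.14 = 13.86 → 14
rgb(14, 107, 14) = #0E6B0E.

#0E6B0E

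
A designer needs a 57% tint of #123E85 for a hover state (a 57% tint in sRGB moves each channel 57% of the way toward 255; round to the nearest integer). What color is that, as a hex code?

#99ACCB

#123E85 is rgb(18, 62, 133).
Per channel, c → c + 0.57(255 − c):
  R: 18 + 135.09 = 153.09 → 153
  G: 62 + 110.01 = 172.01 → 172
  B: 133 + 0.57×(255−133) = 133 + 69.54 = 202.54 → 203
rgb(153, 172, 203) = #99ACCB.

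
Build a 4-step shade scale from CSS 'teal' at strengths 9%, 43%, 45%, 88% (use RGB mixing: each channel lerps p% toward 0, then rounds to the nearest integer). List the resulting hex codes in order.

#007474, #004949, #004646, #000F0F

CSS teal is rgb(0, 128, 128).
9%: (0→0, 128 − 11.52 = 116.48→116, 128 − 11.52 = 116.48→116) → #007474
43%: (0→0, 128 − 55.04 = 72.96→73, 128 − 55.04 = 72.96→73) → #004949
45%: (0→0, 128 − 57.6 = 70.4→70, 128 − 57.6 = 70.4→70) → #004646
88%: (0→0, 128 − 112.64 = 15.36→15, 128 − 112.64 = 15.36→15) → #000F0F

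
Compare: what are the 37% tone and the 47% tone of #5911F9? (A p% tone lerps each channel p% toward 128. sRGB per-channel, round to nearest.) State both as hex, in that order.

#5911F9 is rgb(89, 17, 249).
37% tone:
  R: 89 + 0.37×(128−89) = 89 + 14.43 = 103.43 → 103
  G: 17 + 0.37×(128−17) = 17 + 41.07 = 58.07 → 58
  B: 249 + 0.37×(128−249) = 249 − 44.77 = 204.23 → 204
  → #673ACC
47% tone:
  R: 89 + 0.47×(128−89) = 89 + 18.33 = 107.33 → 107
  G: 17 + 0.47×(128−17) = 17 + 52.17 = 69.17 → 69
  B: 249 − 56.87 = 192.13 → 192
  → #6B45C0

#673ACC, #6B45C0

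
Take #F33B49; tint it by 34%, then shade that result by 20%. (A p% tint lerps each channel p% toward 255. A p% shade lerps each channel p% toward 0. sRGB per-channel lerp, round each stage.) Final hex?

#C6656C

#F33B49 is rgb(243, 59, 73).
Lerp each channel 34% toward 255:
  R: 243 + 0.34×(255−243) = 243 + 4.08 = 247.08 → 247
  G: 59 + 66.64 = 125.64 → 126
  B: 73 + 61.88 = 134.88 → 135
After the tint: rgb(247, 126, 135) = #F77E87.
Per channel, c → c + 0.2(0 − c):
  R: 247 + 0.2×(0−247) = 247 − 49.4 = 197.6 → 198
  G: 126 + 0.2×(0−126) = 126 − 25.2 = 100.8 → 101
  B: 135 + 0.2×(0−135) = 135 − 27 = 108 → 108
rgb(198, 101, 108) = #C6656C.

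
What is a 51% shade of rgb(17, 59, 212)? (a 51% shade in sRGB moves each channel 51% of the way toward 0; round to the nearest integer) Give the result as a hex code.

#081D68

Per channel, c → c + 0.51(0 − c):
  R: 17 + 0.51×(0−17) = 17 − 8.67 = 8.33 → 8
  G: 59 − 30.09 = 28.91 → 29
  B: 212 + 0.51×(0−212) = 212 − 108.12 = 103.88 → 104
rgb(8, 29, 104) = #081D68.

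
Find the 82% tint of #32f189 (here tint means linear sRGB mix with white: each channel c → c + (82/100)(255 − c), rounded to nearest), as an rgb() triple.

#32f189 is rgb(50, 241, 137).
Lerp each channel 82% toward 255:
  R: 50 + 0.82×(255−50) = 50 + 168.1 = 218.1 → 218
  G: 241 + 11.48 = 252.48 → 252
  B: 137 + 0.82×(255−137) = 137 + 96.76 = 233.76 → 234

rgb(218, 252, 234)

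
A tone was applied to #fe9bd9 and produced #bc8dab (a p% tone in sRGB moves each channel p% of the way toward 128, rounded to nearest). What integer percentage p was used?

52%

#fe9bd9 is rgb(254, 155, 217); #bc8dab is rgb(188, 141, 171).
On the R channel (widest range): 188 ≈ 254 + (p/100)(128 − 254), so p ≈ 100×(188 − 254)/(128 − 254) = -6600/-126 = 52.38.
p = 52 reproduces all three channels after rounding.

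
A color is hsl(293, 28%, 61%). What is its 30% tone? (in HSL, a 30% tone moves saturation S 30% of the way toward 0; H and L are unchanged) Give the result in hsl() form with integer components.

S moves 30% from 28 toward 0: 28 − 8.4 = 19.6 → 20.
H and L are unchanged.

hsl(293, 20%, 61%)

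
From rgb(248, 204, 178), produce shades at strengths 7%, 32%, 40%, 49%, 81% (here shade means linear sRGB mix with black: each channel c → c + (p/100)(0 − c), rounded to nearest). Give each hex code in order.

#e7bea6, #a98b79, #957a6b, #7e685b, #2f2722

7%: (248 − 17.36 = 230.64→231, 204 − 14.28 = 189.72→190, 178 − 12.46 = 165.54→166) → #e7bea6
32%: (248 − 79.36 = 168.64→169, 204 − 65.28 = 138.72→139, 178 − 56.96 = 121.04→121) → #a98b79
40%: (248 − 99.2 = 148.8→149, 204 − 81.6 = 122.4→122, 178 − 71.2 = 106.8→107) → #957a6b
49%: (248 − 121.52 = 126.48→126, 204 − 99.96 = 104.04→104, 178 − 87.22 = 90.78→91) → #7e685b
81%: (248 − 200.88 = 47.12→47, 204 − 165.24 = 38.76→39, 178 − 144.18 = 33.82→34) → #2f2722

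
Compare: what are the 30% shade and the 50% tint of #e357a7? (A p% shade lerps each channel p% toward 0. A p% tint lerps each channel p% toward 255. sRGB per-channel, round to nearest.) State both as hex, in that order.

#9f3d75, #f1abd3

#e357a7 is rgb(227, 87, 167).
30% shade:
  R: 227 + 0.3×(0−227) = 227 − 68.1 = 158.9 → 159
  G: 87 − 26.1 = 60.9 → 61
  B: 167 − 50.1 = 116.9 → 117
  → #9f3d75
50% tint:
  R: 227 + 14 = 241 → 241
  G: 87 + 0.5×(255−87) = 87 + 84 = 171 → 171
  B: 167 + 44 = 211 → 211
  → #f1abd3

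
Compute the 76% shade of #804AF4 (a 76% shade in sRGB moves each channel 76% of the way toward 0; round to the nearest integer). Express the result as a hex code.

#804AF4 is rgb(128, 74, 244).
A 76% shade moves each channel 76% toward 0:
  R: 128 − 97.28 = 30.72 → 31
  G: 74 + 0.76×(0−74) = 74 − 56.24 = 17.76 → 18
  B: 244 − 185.44 = 58.56 → 59
rgb(31, 18, 59) = #1F123B.

#1F123B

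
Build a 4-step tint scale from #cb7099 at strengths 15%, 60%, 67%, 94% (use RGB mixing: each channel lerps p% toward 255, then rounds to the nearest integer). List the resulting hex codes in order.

#cb7099 is rgb(203, 112, 153).
15%: (203 + 7.8 = 210.8→211, 112 + 21.45 = 133.45→133, 153 + 15.3 = 168.3→168) → #d385a8
60%: (203 + 31.2 = 234.2→234, 112 + 85.8 = 197.8→198, 153 + 61.2 = 214.2→214) → #eac6d6
67%: (203 + 34.84 = 237.84→238, 112 + 95.81 = 207.81→208, 153 + 68.34 = 221.34→221) → #eed0dd
94%: (203 + 48.88 = 251.88→252, 112 + 134.42 = 246.42→246, 153 + 95.88 = 248.88→249) → #fcf6f9

#d385a8, #eac6d6, #eed0dd, #fcf6f9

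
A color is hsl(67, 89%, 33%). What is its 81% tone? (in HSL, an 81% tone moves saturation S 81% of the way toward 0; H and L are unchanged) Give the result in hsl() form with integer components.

S moves 81% from 89 toward 0: 89 − 72.09 = 16.91 → 17.
H and L are unchanged.

hsl(67, 17%, 33%)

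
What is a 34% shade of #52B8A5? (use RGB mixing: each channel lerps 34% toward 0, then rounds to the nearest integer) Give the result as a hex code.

#36796D

#52B8A5 is rgb(82, 184, 165).
Per channel, c → c + 0.34(0 − c):
  R: 82 + 0.34×(0−82) = 82 − 27.88 = 54.12 → 54
  G: 184 + 0.34×(0−184) = 184 − 62.56 = 121.44 → 121
  B: 165 + 0.34×(0−165) = 165 − 56.1 = 108.9 → 109
rgb(54, 121, 109) = #36796D.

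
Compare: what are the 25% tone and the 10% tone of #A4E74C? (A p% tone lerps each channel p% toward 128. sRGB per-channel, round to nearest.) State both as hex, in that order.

#A4E74C is rgb(164, 231, 76).
25% tone:
  R: 164 + 0.25×(128−164) = 164 − 9 = 155 → 155
  G: 231 − 25.75 = 205.25 → 205
  B: 76 + 13 = 89 → 89
  → #9BCD59
10% tone:
  R: 164 + 0.1×(128−164) = 164 − 3.6 = 160.4 → 160
  G: 231 + 0.1×(128−231) = 231 − 10.3 = 220.7 → 221
  B: 76 + 0.1×(128−76) = 76 + 5.2 = 81.2 → 81
  → #A0DD51

#9BCD59, #A0DD51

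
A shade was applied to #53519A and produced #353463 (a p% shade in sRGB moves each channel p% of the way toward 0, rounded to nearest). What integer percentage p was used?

36%

#53519A is rgb(83, 81, 154); #353463 is rgb(53, 52, 99).
On the B channel (widest range): 99 ≈ 154 + (p/100)(0 − 154), so p ≈ 100×(99 − 154)/(0 − 154) = -5500/-154 = 35.71.
p = 36 reproduces all three channels after rounding.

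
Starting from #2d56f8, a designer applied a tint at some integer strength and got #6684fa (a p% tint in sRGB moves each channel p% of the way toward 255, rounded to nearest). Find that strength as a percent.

27%

#2d56f8 is rgb(45, 86, 248); #6684fa is rgb(102, 132, 250).
On the R channel (widest range): 102 ≈ 45 + (p/100)(255 − 45), so p ≈ 100×(102 − 45)/(255 − 45) = 5700/210 = 27.14.
p = 27 reproduces all three channels after rounding.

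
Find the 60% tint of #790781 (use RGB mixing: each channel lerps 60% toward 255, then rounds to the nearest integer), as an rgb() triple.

#790781 is rgb(121, 7, 129).
A 60% tint moves each channel 60% toward 255:
  R: 121 + 80.4 = 201.4 → 201
  G: 7 + 0.6×(255−7) = 7 + 148.8 = 155.8 → 156
  B: 129 + 0.6×(255−129) = 129 + 75.6 = 204.6 → 205

rgb(201, 156, 205)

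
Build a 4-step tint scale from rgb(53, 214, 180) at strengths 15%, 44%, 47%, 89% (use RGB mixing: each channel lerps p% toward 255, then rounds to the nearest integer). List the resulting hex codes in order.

15%: (53 + 30.3 = 83.3→83, 214 + 6.15 = 220.15→220, 180 + 11.25 = 191.25→191) → #53DCBF
44%: (53 + 88.88 = 141.88→142, 214 + 18.04 = 232.04→232, 180 + 33 = 213→213) → #8EE8D5
47%: (53 + 94.94 = 147.94→148, 214 + 19.27 = 233.27→233, 180 + 35.25 = 215.25→215) → #94E9D7
89%: (53 + 179.78 = 232.78→233, 214 + 36.49 = 250.49→250, 180 + 66.75 = 246.75→247) → #E9FAF7

#53DCBF, #8EE8D5, #94E9D7, #E9FAF7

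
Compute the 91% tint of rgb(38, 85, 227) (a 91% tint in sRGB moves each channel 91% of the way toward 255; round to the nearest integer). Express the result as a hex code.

Per channel, c → c + 0.91(255 − c):
  R: 38 + 197.47 = 235.47 → 235
  G: 85 + 0.91×(255−85) = 85 + 154.7 = 239.7 → 240
  B: 227 + 0.91×(255−227) = 227 + 25.48 = 252.48 → 252
rgb(235, 240, 252) = #EBF0FC.

#EBF0FC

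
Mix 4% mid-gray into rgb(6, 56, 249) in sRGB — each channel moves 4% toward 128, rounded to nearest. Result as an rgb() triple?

A 4% tone moves each channel 4% toward 128:
  R: 6 + 4.88 = 10.88 → 11
  G: 56 + 0.04×(128−56) = 56 + 2.88 = 58.88 → 59
  B: 249 − 4.84 = 244.16 → 244

rgb(11, 59, 244)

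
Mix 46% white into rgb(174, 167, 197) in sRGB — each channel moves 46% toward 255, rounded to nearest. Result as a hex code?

#D3CFE0

Per channel, c → c + 0.46(255 − c):
  R: 174 + 0.46×(255−174) = 174 + 37.26 = 211.26 → 211
  G: 167 + 40.48 = 207.48 → 207
  B: 197 + 0.46×(255−197) = 197 + 26.68 = 223.68 → 224
rgb(211, 207, 224) = #D3CFE0.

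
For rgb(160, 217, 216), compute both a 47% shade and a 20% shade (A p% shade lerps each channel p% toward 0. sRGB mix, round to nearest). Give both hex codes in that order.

#557372, #80aead

47% shade:
  R: 160 − 75.2 = 84.8 → 85
  G: 217 + 0.47×(0−217) = 217 − 101.99 = 115.01 → 115
  B: 216 + 0.47×(0−216) = 216 − 101.52 = 114.48 → 114
  → #557372
20% shade:
  R: 160 + 0.2×(0−160) = 160 − 32 = 128 → 128
  G: 217 + 0.2×(0−217) = 217 − 43.4 = 173.6 → 174
  B: 216 + 0.2×(0−216) = 216 − 43.2 = 172.8 → 173
  → #80aead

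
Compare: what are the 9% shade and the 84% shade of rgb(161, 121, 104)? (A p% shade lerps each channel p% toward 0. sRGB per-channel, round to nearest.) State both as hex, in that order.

#936E5F, #1A1311

9% shade:
  R: 161 + 0.09×(0−161) = 161 − 14.49 = 146.51 → 147
  G: 121 + 0.09×(0−121) = 121 − 10.89 = 110.11 → 110
  B: 104 − 9.36 = 94.64 → 95
  → #936E5F
84% shade:
  R: 161 − 135.24 = 25.76 → 26
  G: 121 + 0.84×(0−121) = 121 − 101.64 = 19.36 → 19
  B: 104 + 0.84×(0−104) = 104 − 87.36 = 16.64 → 17
  → #1A1311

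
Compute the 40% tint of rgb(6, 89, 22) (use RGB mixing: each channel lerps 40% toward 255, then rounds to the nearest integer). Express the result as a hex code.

#6A9B73

Lerp each channel 40% toward 255:
  R: 6 + 99.6 = 105.6 → 106
  G: 89 + 66.4 = 155.4 → 155
  B: 22 + 93.2 = 115.2 → 115
rgb(106, 155, 115) = #6A9B73.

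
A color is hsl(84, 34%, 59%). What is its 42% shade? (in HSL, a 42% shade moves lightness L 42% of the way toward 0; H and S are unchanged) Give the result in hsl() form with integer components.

hsl(84, 34%, 34%)

L moves 42% from 59 toward 0: 59 − 24.78 = 34.22 → 34.
H and S are unchanged.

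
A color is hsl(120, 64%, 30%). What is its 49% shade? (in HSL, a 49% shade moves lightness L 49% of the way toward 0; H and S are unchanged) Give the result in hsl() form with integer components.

hsl(120, 64%, 15%)

L moves 49% from 30 toward 0: 30 − 14.7 = 15.3 → 15.
H and S are unchanged.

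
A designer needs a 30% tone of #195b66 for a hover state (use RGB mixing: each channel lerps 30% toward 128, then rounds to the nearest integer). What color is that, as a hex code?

#195b66 is rgb(25, 91, 102).
A 30% tone moves each channel 30% toward 128:
  R: 25 + 0.3×(128−25) = 25 + 30.9 = 55.9 → 56
  G: 91 + 11.1 = 102.1 → 102
  B: 102 + 7.8 = 109.8 → 110
rgb(56, 102, 110) = #38666e.

#38666e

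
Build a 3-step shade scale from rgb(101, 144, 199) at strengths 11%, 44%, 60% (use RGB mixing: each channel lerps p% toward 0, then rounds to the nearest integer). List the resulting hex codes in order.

#5A80B1, #39516F, #283A50

11%: (101 − 11.11 = 89.89→90, 144 − 15.84 = 128.16→128, 199 − 21.89 = 177.11→177) → #5A80B1
44%: (101 − 44.44 = 56.56→57, 144 − 63.36 = 80.64→81, 199 − 87.56 = 111.44→111) → #39516F
60%: (101 − 60.6 = 40.4→40, 144 − 86.4 = 57.6→58, 199 − 119.4 = 79.6→80) → #283A50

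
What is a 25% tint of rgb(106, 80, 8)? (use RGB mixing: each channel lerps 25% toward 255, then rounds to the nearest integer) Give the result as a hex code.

#8F7C46

Per channel, c → c + 0.25(255 − c):
  R: 106 + 0.25×(255−106) = 106 + 37.25 = 143.25 → 143
  G: 80 + 0.25×(255−80) = 80 + 43.75 = 123.75 → 124
  B: 8 + 0.25×(255−8) = 8 + 61.75 = 69.75 → 70
rgb(143, 124, 70) = #8F7C46.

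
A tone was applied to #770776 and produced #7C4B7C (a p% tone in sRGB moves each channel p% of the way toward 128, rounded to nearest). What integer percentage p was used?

#770776 is rgb(119, 7, 118); #7C4B7C is rgb(124, 75, 124).
On the G channel (widest range): 75 ≈ 7 + (p/100)(128 − 7), so p ≈ 100×(75 − 7)/(128 − 7) = 6800/121 = 56.20.
p = 56 reproduces all three channels after rounding.

56%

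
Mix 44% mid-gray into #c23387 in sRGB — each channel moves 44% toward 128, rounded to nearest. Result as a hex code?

#c23387 is rgb(194, 51, 135).
Per channel, c → c + 0.44(128 − c):
  R: 194 + 0.44×(128−194) = 194 − 29.04 = 164.96 → 165
  G: 51 + 0.44×(128−51) = 51 + 33.88 = 84.88 → 85
  B: 135 − 3.08 = 131.92 → 132
rgb(165, 85, 132) = #a55584.

#a55584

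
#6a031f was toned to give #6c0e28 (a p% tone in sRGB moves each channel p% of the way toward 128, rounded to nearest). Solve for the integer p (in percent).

9%

#6a031f is rgb(106, 3, 31); #6c0e28 is rgb(108, 14, 40).
On the G channel (widest range): 14 ≈ 3 + (p/100)(128 − 3), so p ≈ 100×(14 − 3)/(128 − 3) = 1100/125 = 8.80.
p = 9 reproduces all three channels after rounding.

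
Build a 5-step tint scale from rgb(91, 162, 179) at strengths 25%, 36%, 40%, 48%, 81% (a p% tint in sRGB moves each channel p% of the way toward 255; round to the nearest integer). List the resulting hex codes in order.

25%: (91 + 41 = 132→132, 162 + 23.25 = 185.25→185, 179 + 19 = 198→198) → #84b9c6
36%: (91 + 59.04 = 150.04→150, 162 + 33.48 = 195.48→195, 179 + 27.36 = 206.36→206) → #96c3ce
40%: (91 + 65.6 = 156.6→157, 162 + 37.2 = 199.2→199, 179 + 30.4 = 209.4→209) → #9dc7d1
48%: (91 + 78.72 = 169.72→170, 162 + 44.64 = 206.64→207, 179 + 36.48 = 215.48→215) → #aacfd7
81%: (91 + 132.84 = 223.84→224, 162 + 75.33 = 237.33→237, 179 + 61.56 = 240.56→241) → #e0edf1

#84b9c6, #96c3ce, #9dc7d1, #aacfd7, #e0edf1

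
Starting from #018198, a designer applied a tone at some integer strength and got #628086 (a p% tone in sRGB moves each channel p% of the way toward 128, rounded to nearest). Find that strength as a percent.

76%

#018198 is rgb(1, 129, 152); #628086 is rgb(98, 128, 134).
On the R channel (widest range): 98 ≈ 1 + (p/100)(128 − 1), so p ≈ 100×(98 − 1)/(128 − 1) = 9700/127 = 76.38.
p = 76 reproduces all three channels after rounding.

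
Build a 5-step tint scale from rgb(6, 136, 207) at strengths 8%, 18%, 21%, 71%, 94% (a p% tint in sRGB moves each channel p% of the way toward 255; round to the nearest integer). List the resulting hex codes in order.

#1A92D3, #339DD8, #3AA1D9, #B7DCF1, #F0F8FC

8%: (6 + 19.92 = 25.92→26, 136 + 9.52 = 145.52→146, 207 + 3.84 = 210.84→211) → #1A92D3
18%: (6 + 44.82 = 50.82→51, 136 + 21.42 = 157.42→157, 207 + 8.64 = 215.64→216) → #339DD8
21%: (6 + 52.29 = 58.29→58, 136 + 24.99 = 160.99→161, 207 + 10.08 = 217.08→217) → #3AA1D9
71%: (6 + 176.79 = 182.79→183, 136 + 84.49 = 220.49→220, 207 + 34.08 = 241.08→241) → #B7DCF1
94%: (6 + 234.06 = 240.06→240, 136 + 111.86 = 247.86→248, 207 + 45.12 = 252.12→252) → #F0F8FC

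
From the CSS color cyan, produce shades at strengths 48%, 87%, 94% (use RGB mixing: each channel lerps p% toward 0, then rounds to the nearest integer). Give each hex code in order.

#008585, #002121, #000F0F

CSS cyan is rgb(0, 255, 255).
48%: (0→0, 255 − 122.4 = 132.6→133, 255 − 122.4 = 132.6→133) → #008585
87%: (0→0, 255 − 221.85 = 33.15→33, 255 − 221.85 = 33.15→33) → #002121
94%: (0→0, 255 − 239.7 = 15.3→15, 255 − 239.7 = 15.3→15) → #000F0F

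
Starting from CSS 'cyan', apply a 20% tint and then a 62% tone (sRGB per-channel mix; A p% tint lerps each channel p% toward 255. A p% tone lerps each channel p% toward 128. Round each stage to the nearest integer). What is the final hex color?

CSS cyan is rgb(0, 255, 255).
Lerp each channel 20% toward 255:
  R: 0 + 0.2×(255−0) = 0 + 51 = 51 → 51
  G: 255 + 0.2×(255−255) = 255 + 0 = 255 → 255
  B: 255 + 0.2×(255−255) = 255 + 0 = 255 → 255
After the tint: rgb(51, 255, 255) = #33ffff.
A 62% tone moves each channel 62% toward 128:
  R: 51 + 47.74 = 98.74 → 99
  G: 255 + 0.62×(128−255) = 255 − 78.74 = 176.26 → 176
  B: 255 + 0.62×(128−255) = 255 − 78.74 = 176.26 → 176
rgb(99, 176, 176) = #63b0b0.

#63b0b0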